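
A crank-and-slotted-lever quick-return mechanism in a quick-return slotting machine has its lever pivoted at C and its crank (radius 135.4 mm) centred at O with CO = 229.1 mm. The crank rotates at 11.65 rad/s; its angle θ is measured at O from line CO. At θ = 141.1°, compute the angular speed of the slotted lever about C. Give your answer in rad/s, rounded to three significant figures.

ω = 11.65 rad/s
Crank pin A relative to C: A = (d + r cosθ, r sinθ); lever angle φ = atan2(r sinθ, d + r cosθ).
Differentiating tanφ: φ̇ = rω(d cosθ + r)/(d² + r² + 2dr cosθ).
d² + r² + 2dr cosθ = |CA|² = 0.0225375 m²;  d cosθ + r = -0.042896 m.
|ω_lever| = |0.1354·11.65·-0.042896| / 0.0225375 = 3.0023 rad/s.

3.00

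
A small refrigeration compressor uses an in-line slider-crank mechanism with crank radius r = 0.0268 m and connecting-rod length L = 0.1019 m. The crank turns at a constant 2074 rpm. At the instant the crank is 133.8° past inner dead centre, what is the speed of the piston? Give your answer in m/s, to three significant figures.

3.42

ω = 2π·2074/60 = 217.2 rad/s
For an in-line slider-crank, x = r cosθ + √(L² − r² sin²θ), so v = −rω sinθ·[1 + r cosθ/√(L² − r² sin²θ)].
With r = 0.0268 m, L = 0.1019 m, θ = 133.8°: √(L² − r² sin²θ) = 0.10005 m.
v = −0.0268·217.2·0.72176·[1 + 0.0268·-0.69214/0.10005] = -3.4222 m/s.
|v| = 3.4222 m/s.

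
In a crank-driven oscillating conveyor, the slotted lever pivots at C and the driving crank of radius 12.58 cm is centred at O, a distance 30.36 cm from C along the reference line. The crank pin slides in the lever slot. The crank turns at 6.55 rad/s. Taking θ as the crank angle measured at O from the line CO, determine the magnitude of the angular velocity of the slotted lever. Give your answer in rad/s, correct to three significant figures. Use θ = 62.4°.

ω = 6.55 rad/s
Crank pin A relative to C: A = (d + r cosθ, r sinθ); lever angle φ = atan2(r sinθ, d + r cosθ).
Differentiating tanφ: φ̇ = rω(d cosθ + r)/(d² + r² + 2dr cosθ).
d² + r² + 2dr cosθ = |CA|² = 0.143388 m²;  d cosθ + r = +0.26646 m.
|ω_lever| = |0.1258·6.55·+0.26646| / 0.143388 = 1.5312 rad/s.

1.53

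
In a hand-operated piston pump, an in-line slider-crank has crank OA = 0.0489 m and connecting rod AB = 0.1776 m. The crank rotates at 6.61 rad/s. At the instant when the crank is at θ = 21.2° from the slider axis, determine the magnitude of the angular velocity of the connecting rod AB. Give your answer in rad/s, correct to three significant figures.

ω = 6.61 rad/s
The rod makes angle φ with the slider axis where L sinφ = r sinθ; differentiating, L cosφ·φ̇ = r ω cosθ.
L cosφ = √(L² − r² sin²θ) = 0.17672 m.
|ω_rod| = r ω |cosθ| / √(L² − r² sin²θ) = 0.0489·6.61·0.93232/0.17672 = 1.7053 rad/s.

1.71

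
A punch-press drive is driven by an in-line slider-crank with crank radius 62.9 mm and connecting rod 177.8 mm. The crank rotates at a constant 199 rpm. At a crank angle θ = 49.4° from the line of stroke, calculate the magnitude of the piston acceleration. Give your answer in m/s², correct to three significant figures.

ω = 2π·199/60 = 20.84 rad/s
x(θ) = r cosθ + √(L² − r² sin²θ); with ω constant, a = ω²·d²x/dθ².
d²x/dθ² = −r cosθ − r²(cos2θ)/√u − r⁴ sin²2θ/(4u^{3/2}),  u = L² − r² sin²θ = 0.029332 m².
Substituting r = 0.0629 m, L = 0.1778 m, θ = 49.4°: d²x/dθ² = -0.03816 m.
a = ω²·d²x/dθ² = (20.84)²·(-0.03816) = -16.572 m/s²;  |a| = 16.572 m/s².

16.6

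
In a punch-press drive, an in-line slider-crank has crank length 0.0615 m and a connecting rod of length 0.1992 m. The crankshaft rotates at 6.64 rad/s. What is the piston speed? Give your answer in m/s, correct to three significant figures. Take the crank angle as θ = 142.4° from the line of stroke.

0.187

ω = 6.64 rad/s
For an in-line slider-crank, x = r cosθ + √(L² − r² sin²θ), so v = −rω sinθ·[1 + r cosθ/√(L² − r² sin²θ)].
With r = 0.0615 m, L = 0.1992 m, θ = 142.4°: √(L² − r² sin²θ) = 0.19563 m.
v = −0.0615·6.64·0.61015·[1 + 0.0615·-0.79229/0.19563] = -0.1871 m/s.
|v| = 0.1871 m/s.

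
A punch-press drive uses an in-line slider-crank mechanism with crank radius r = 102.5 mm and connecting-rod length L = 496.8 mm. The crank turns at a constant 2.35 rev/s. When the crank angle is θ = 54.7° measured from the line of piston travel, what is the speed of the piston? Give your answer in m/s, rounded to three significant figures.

ω = 2π·2.35 = 14.77 rad/s
For an in-line slider-crank, x = r cosθ + √(L² − r² sin²θ), so v = −rω sinθ·[1 + r cosθ/√(L² − r² sin²θ)].
With r = 0.1025 m, L = 0.4968 m, θ = 54.7°: √(L² − r² sin²θ) = 0.48971 m.
v = −0.1025·14.77·0.81614·[1 + 0.1025·0.57786/0.48971] = -1.3846 m/s.
|v| = 1.3846 m/s.

1.38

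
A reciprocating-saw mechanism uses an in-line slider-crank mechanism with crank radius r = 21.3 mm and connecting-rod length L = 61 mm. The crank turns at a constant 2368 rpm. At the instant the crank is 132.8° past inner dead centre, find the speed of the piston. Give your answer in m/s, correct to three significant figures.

ω = 2π·2368/60 = 248 rad/s
For an in-line slider-crank, x = r cosθ + √(L² − r² sin²θ), so v = −rω sinθ·[1 + r cosθ/√(L² − r² sin²θ)].
With r = 0.0213 m, L = 0.061 m, θ = 132.8°: √(L² − r² sin²θ) = 0.058964 m.
v = −0.0213·248·0.73373·[1 + 0.0213·-0.67944/0.058964] = -2.9243 m/s.
|v| = 2.9243 m/s.

2.92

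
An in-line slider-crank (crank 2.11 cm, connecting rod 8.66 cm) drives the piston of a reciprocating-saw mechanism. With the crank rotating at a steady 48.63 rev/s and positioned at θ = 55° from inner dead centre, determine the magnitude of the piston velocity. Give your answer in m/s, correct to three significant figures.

6.03

ω = 2π·48.6 = 305.6 rad/s
For an in-line slider-crank, x = r cosθ + √(L² − r² sin²θ), so v = −rω sinθ·[1 + r cosθ/√(L² − r² sin²θ)].
With r = 0.0211 m, L = 0.0866 m, θ = 55°: √(L² − r² sin²θ) = 0.084858 m.
v = −0.0211·305.6·0.81915·[1 + 0.0211·0.57358/0.084858] = -6.0344 m/s.
|v| = 6.0344 m/s.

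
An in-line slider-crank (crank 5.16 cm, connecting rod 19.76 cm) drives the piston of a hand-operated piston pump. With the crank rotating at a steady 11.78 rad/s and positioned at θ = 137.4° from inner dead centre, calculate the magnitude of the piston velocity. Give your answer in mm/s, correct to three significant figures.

331

ω = 11.78 rad/s
For an in-line slider-crank, x = r cosθ + √(L² − r² sin²θ), so v = −rω sinθ·[1 + r cosθ/√(L² − r² sin²θ)].
With r = 0.0516 m, L = 0.1976 m, θ = 137.4°: √(L² − r² sin²θ) = 0.19449 m.
v = −0.0516·11.78·0.67688·[1 + 0.0516·-0.73610/0.19449] = -0.33109 m/s.
|v| = 0.33109 m/s = 331.09 mm/s.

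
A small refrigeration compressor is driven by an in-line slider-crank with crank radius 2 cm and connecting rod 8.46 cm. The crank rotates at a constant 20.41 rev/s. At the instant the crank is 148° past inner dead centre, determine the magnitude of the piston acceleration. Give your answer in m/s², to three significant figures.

ω = 2π·20.4 = 128.2 rad/s
x(θ) = r cosθ + √(L² − r² sin²θ); with ω constant, a = ω²·d²x/dθ².
d²x/dθ² = −r cosθ − r²(cos2θ)/√u − r⁴ sin²2θ/(4u^{3/2}),  u = L² − r² sin²θ = 0.00704483 m².
Substituting r = 0.02 m, L = 0.0846 m, θ = 148°: d²x/dθ² = +0.014817 m.
a = ω²·d²x/dθ² = (128.2)²·(+0.014817) = +243.68 m/s²;  |a| = 243.68 m/s².

244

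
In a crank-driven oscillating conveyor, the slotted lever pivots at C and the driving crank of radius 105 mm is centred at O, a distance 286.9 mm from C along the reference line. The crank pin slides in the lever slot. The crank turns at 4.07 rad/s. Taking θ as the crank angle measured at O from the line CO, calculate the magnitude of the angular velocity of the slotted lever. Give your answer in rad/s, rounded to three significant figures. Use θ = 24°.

ω = 4.07 rad/s
Crank pin A relative to C: A = (d + r cosθ, r sinθ); lever angle φ = atan2(r sinθ, d + r cosθ).
Differentiating tanφ: φ̇ = rω(d cosθ + r)/(d² + r² + 2dr cosθ).
d² + r² + 2dr cosθ = |CA|² = 0.148377 m²;  d cosθ + r = +0.3671 m.
|ω_lever| = |0.105·4.07·+0.3671| / 0.148377 = 1.0573 rad/s.

1.06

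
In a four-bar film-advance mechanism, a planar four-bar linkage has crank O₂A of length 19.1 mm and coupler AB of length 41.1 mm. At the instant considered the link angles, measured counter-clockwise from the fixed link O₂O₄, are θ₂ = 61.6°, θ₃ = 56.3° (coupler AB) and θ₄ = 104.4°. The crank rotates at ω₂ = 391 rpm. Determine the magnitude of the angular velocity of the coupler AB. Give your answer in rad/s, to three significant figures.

ω₂ = 40.95 rad/s (from 391 rpm).
Differentiating the loop-closure r₂e^{iθ₂}+r₃e^{iθ₃}=r₁+r₄e^{iθ₄} gives r₂ω₂e^{iθ₂}+r₃ω₃e^{iθ₃}=r₄ω₄e^{iθ₄}.
Eliminating the other unknown: ω₃ = r₂ω₂ sin(θ₄−θ₂) / [r₃ sin(θ₃−θ₄)].
Numerator sine = +0.67944; denominator sine = -0.74431.
Result = 0.0191·40.95·(+0.67944) / (0.0411·(-0.74431)) = -17.37 rad/s; magnitude 17.37 rad/s.

17.4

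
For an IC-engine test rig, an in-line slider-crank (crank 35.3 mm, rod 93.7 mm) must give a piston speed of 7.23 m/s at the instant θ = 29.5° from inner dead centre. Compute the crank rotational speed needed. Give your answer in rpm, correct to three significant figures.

For an in-line slider-crank, |v_piston| = rω|sinθ|·[1 + r cosθ/√(L² − r² sin²θ)].
With r = 0.0353 m, L = 0.0937 m, θ = 29.5°: the bracketed kinematic factor |dx/dθ| = 0.023183 m.
ω = v/|dx/dθ| = 7.23/0.023183 = 311.87 rad/s.
N = 60ω/(2π) = 2978.1 rpm.

2980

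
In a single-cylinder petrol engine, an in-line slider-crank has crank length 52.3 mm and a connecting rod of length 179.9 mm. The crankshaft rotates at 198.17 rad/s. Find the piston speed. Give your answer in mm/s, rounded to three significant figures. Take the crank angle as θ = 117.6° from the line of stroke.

7900

ω = 198.2 rad/s
For an in-line slider-crank, x = r cosθ + √(L² − r² sin²θ), so v = −rω sinθ·[1 + r cosθ/√(L² − r² sin²θ)].
With r = 0.0523 m, L = 0.1799 m, θ = 117.6°: √(L² − r² sin²θ) = 0.17383 m.
v = −0.0523·198.2·0.88620·[1 + 0.0523·-0.46330/0.17383] = -7.9046 m/s.
|v| = 7.9046 m/s = 7904.6 mm/s.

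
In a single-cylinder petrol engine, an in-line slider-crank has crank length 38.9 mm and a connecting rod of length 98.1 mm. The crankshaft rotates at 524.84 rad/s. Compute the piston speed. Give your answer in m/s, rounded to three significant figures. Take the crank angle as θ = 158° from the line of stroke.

ω = 524.8 rad/s
For an in-line slider-crank, x = r cosθ + √(L² − r² sin²θ), so v = −rω sinθ·[1 + r cosθ/√(L² − r² sin²θ)].
With r = 0.0389 m, L = 0.0981 m, θ = 158°: √(L² − r² sin²θ) = 0.097012 m.
v = −0.0389·524.8·0.37461·[1 + 0.0389·-0.92718/0.097012] = -4.8046 m/s.
|v| = 4.8046 m/s.

4.80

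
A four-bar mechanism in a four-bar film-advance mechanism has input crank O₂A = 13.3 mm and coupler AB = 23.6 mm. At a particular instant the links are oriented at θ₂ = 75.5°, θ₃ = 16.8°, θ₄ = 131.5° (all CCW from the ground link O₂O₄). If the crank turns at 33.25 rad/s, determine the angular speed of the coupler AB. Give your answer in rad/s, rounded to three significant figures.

ω₂ = 33.25 rad/s
Differentiating the loop-closure r₂e^{iθ₂}+r₃e^{iθ₃}=r₁+r₄e^{iθ₄} gives r₂ω₂e^{iθ₂}+r₃ω₃e^{iθ₃}=r₄ω₄e^{iθ₄}.
Eliminating the other unknown: ω₃ = r₂ω₂ sin(θ₄−θ₂) / [r₃ sin(θ₃−θ₄)].
Numerator sine = +0.82904; denominator sine = -0.90851.
Result = 0.0133·33.25·(+0.82904) / (0.0236·(-0.90851)) = -17.099 rad/s; magnitude 17.099 rad/s.

17.1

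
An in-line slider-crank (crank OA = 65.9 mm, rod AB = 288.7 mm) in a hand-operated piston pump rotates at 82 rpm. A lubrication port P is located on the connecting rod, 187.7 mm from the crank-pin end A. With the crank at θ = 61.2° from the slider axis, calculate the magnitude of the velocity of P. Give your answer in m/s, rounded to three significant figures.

0.541

ω = 8.587 rad/s.  Crank-pin speed |V_A| = rω = 0.56588 m/s, perpendicular to OA.
Rod angle: sinφ = −(r/L) sinθ ⇒ φ = -11.539°; ω_rod = −rω cosθ/√(L²−r²sin²θ) = -0.96377 rad/s.
V_P = V_A + ω_rod × AP, with AP = 0.1877 m along the rod.
Components: V_Px = −rω sinθ − a·ω_rod·sinφ = -0.53207 m/s;  V_Py = rω cosθ + a·ω_rod·cosφ = +0.095373 m/s.
|V_P| = √(V_Px² + V_Py²) = 0.54055 m/s.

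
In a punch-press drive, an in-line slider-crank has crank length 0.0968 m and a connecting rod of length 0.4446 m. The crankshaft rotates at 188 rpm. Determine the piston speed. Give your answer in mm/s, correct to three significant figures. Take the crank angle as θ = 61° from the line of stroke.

ω = 2π·188/60 = 19.69 rad/s
For an in-line slider-crank, x = r cosθ + √(L² − r² sin²θ), so v = −rω sinθ·[1 + r cosθ/√(L² − r² sin²θ)].
With r = 0.0968 m, L = 0.4446 m, θ = 61°: √(L² − r² sin²θ) = 0.43646 m.
v = −0.0968·19.69·0.87462·[1 + 0.0968·0.48481/0.43646] = -1.846 m/s.
|v| = 1.846 m/s = 1846 mm/s.

1850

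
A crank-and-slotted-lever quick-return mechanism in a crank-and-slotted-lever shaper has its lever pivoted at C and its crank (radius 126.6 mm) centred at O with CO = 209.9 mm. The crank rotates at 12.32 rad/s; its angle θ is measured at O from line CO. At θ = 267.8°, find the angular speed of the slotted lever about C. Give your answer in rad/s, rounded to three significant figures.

3.19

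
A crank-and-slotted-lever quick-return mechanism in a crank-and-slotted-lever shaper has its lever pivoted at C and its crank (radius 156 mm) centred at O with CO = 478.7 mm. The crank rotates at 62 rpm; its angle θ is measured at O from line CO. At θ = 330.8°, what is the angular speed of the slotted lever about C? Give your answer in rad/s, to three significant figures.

ω = 6.493 rad/s (from 62 rpm).
Crank pin A relative to C: A = (d + r cosθ, r sinθ); lever angle φ = atan2(r sinθ, d + r cosθ).
Differentiating tanφ: φ̇ = rω(d cosθ + r)/(d² + r² + 2dr cosθ).
d² + r² + 2dr cosθ = |CA|² = 0.383864 m²;  d cosθ + r = +0.57387 m.
|ω_lever| = |0.156·6.493·+0.57387| / 0.383864 = 1.5142 rad/s.

1.51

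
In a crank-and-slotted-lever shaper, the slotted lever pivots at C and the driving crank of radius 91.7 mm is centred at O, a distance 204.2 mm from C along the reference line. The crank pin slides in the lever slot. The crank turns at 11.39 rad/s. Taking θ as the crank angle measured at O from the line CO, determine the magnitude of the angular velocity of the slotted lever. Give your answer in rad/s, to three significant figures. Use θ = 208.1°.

5.41

ω = 11.39 rad/s
Crank pin A relative to C: A = (d + r cosθ, r sinθ); lever angle φ = atan2(r sinθ, d + r cosθ).
Differentiating tanφ: φ̇ = rω(d cosθ + r)/(d² + r² + 2dr cosθ).
d² + r² + 2dr cosθ = |CA|² = 0.0170706 m²;  d cosθ + r = -0.08843 m.
|ω_lever| = |0.0917·11.39·-0.08843| / 0.0170706 = 5.4106 rad/s.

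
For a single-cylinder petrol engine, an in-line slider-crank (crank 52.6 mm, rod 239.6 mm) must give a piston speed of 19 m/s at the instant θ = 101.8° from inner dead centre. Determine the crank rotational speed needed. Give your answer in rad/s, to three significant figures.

For an in-line slider-crank, |v_piston| = rω|sinθ|·[1 + r cosθ/√(L² − r² sin²θ)].
With r = 0.0526 m, L = 0.2396 m, θ = 101.8°: the bracketed kinematic factor |dx/dθ| = 0.049122 m.
ω = v/|dx/dθ| = 19/0.049122 = 386.79 rad/s.

387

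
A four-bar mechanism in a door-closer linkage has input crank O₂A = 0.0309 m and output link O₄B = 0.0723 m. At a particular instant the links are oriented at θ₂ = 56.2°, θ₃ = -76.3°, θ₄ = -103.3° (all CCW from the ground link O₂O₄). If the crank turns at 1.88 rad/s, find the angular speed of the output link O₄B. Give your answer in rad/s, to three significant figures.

ω₂ = 1.88 rad/s
Differentiating the loop-closure r₂e^{iθ₂}+r₃e^{iθ₃}=r₁+r₄e^{iθ₄} gives r₂ω₂e^{iθ₂}+r₃ω₃e^{iθ₃}=r₄ω₄e^{iθ₄}.
Eliminating the other unknown: ω₄ = r₂ω₂ sin(θ₂−θ₃) / [r₄ sin(θ₄−θ₃)].
Numerator sine = +0.73728; denominator sine = -0.45399.
Result = 0.0309·1.88·(+0.73728) / (0.0723·(-0.45399)) = -1.3049 rad/s; magnitude 1.3049 rad/s.

1.30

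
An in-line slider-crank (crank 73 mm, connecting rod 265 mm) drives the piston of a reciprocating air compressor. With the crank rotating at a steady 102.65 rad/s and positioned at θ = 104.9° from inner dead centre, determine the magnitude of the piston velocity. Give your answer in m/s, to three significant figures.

6.71

ω = 102.7 rad/s
For an in-line slider-crank, x = r cosθ + √(L² − r² sin²θ), so v = −rω sinθ·[1 + r cosθ/√(L² − r² sin²θ)].
With r = 0.073 m, L = 0.265 m, θ = 104.9°: √(L² − r² sin²θ) = 0.25544 m.
v = −0.073·102.7·0.96638·[1 + 0.073·-0.25713/0.25544] = -6.7094 m/s.
|v| = 6.7094 m/s.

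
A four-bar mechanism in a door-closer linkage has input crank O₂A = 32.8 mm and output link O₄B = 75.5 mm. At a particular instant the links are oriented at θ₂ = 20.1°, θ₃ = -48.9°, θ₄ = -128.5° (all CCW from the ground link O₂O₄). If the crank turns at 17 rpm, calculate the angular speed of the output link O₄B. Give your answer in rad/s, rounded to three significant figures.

0.734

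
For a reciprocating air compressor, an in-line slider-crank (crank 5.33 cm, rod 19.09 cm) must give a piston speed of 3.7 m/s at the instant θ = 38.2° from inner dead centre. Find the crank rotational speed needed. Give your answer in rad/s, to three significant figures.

For an in-line slider-crank, |v_piston| = rω|sinθ|·[1 + r cosθ/√(L² − r² sin²θ)].
With r = 0.0533 m, L = 0.1909 m, θ = 38.2°: the bracketed kinematic factor |dx/dθ| = 0.040304 m.
ω = v/|dx/dθ| = 3.7/0.040304 = 91.803 rad/s.

91.8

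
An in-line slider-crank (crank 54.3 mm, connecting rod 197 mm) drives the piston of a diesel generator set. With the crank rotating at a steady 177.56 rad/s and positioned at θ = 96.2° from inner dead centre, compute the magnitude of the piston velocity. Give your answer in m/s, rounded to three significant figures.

ω = 177.6 rad/s
For an in-line slider-crank, x = r cosθ + √(L² − r² sin²θ), so v = −rω sinθ·[1 + r cosθ/√(L² − r² sin²θ)].
With r = 0.0543 m, L = 0.197 m, θ = 96.2°: √(L² − r² sin²θ) = 0.18946 m.
v = −0.0543·177.6·0.99415·[1 + 0.0543·-0.10800/0.18946] = -9.2884 m/s.
|v| = 9.2884 m/s.

9.29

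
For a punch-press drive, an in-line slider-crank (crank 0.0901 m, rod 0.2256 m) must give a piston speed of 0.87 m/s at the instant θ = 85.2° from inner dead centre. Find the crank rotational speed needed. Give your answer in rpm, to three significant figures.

For an in-line slider-crank, |v_piston| = rω|sinθ|·[1 + r cosθ/√(L² − r² sin²θ)].
With r = 0.0901 m, L = 0.2256 m, θ = 85.2°: the bracketed kinematic factor |dx/dθ| = 0.093055 m.
ω = v/|dx/dθ| = 0.87/0.093055 = 9.3493 rad/s.
N = 60ω/(2π) = 89.28 rpm.

89.3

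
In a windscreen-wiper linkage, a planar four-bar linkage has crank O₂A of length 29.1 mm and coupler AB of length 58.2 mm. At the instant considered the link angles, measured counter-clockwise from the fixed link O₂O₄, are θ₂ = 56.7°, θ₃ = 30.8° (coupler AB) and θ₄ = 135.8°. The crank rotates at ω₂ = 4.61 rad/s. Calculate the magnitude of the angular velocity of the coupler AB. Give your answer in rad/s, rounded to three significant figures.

2.34

ω₂ = 4.61 rad/s
Differentiating the loop-closure r₂e^{iθ₂}+r₃e^{iθ₃}=r₁+r₄e^{iθ₄} gives r₂ω₂e^{iθ₂}+r₃ω₃e^{iθ₃}=r₄ω₄e^{iθ₄}.
Eliminating the other unknown: ω₃ = r₂ω₂ sin(θ₄−θ₂) / [r₃ sin(θ₃−θ₄)].
Numerator sine = +0.98196; denominator sine = -0.96593.
Result = 0.0291·4.61·(+0.98196) / (0.0582·(-0.96593)) = -2.3433 rad/s; magnitude 2.3433 rad/s.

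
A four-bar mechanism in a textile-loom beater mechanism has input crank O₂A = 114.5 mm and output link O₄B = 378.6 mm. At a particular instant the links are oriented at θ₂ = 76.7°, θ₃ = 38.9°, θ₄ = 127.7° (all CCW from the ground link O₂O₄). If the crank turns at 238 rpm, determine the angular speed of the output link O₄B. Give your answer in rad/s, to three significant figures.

4.62

ω₂ = 24.92 rad/s (from 238 rpm).
Differentiating the loop-closure r₂e^{iθ₂}+r₃e^{iθ₃}=r₁+r₄e^{iθ₄} gives r₂ω₂e^{iθ₂}+r₃ω₃e^{iθ₃}=r₄ω₄e^{iθ₄}.
Eliminating the other unknown: ω₄ = r₂ω₂ sin(θ₂−θ₃) / [r₄ sin(θ₄−θ₃)].
Numerator sine = +0.61291; denominator sine = +0.99978.
Result = 0.1145·24.92·(+0.61291) / (0.3786·(+0.99978)) = +4.6208 rad/s; magnitude 4.6208 rad/s.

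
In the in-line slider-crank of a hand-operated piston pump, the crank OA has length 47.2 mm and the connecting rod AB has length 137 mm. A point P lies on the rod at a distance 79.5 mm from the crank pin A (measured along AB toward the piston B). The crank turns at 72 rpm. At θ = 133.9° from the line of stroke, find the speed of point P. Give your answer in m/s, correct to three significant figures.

0.243

ω = 7.54 rad/s.  Crank-pin speed |V_A| = rω = 0.35588 m/s, perpendicular to OA.
Rod angle: sinφ = −(r/L) sinθ ⇒ φ = -14.374°; ω_rod = −rω cosθ/√(L²−r²sin²θ) = +1.8594 rad/s.
V_P = V_A + ω_rod × AP, with AP = 0.0795 m along the rod.
Components: V_Px = −rω sinθ − a·ω_rod·sinφ = -0.21973 m/s;  V_Py = rω cosθ + a·ω_rod·cosφ = -0.10357 m/s.
|V_P| = √(V_Px² + V_Py²) = 0.24292 m/s.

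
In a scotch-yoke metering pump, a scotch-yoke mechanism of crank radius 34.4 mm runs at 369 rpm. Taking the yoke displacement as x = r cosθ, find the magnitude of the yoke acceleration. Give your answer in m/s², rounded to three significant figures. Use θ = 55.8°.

28.9

ω = 38.64 rad/s (from 369 rpm).
x = r cosθ ⇒ ẍ = −rω² cosθ (ω constant).
|a| = rω²|cosθ| = 0.0344·(38.64)²·|cos 55.8°| = 28.871 m/s².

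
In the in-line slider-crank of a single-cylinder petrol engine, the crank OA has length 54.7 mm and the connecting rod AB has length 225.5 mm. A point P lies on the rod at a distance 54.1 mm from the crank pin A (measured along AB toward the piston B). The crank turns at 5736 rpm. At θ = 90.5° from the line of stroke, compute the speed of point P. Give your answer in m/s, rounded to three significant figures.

ω = 600.7 rad/s.  Crank-pin speed |V_A| = rω = 32.857 m/s, perpendicular to OA.
Rod angle: sinφ = −(r/L) sinθ ⇒ φ = -14.038°; ω_rod = −rω cosθ/√(L²−r²sin²θ) = +1.3107 rad/s.
V_P = V_A + ω_rod × AP, with AP = 0.0541 m along the rod.
Components: V_Px = −rω sinθ − a·ω_rod·sinφ = -32.838 m/s;  V_Py = rω cosθ + a·ω_rod·cosφ = -0.21794 m/s.
|V_P| = √(V_Px² + V_Py²) = 32.839 m/s.

32.8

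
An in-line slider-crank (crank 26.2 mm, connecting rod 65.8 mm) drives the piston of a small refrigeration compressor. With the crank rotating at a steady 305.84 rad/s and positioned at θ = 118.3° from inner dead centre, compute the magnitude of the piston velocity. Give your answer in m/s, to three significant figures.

5.63

ω = 305.8 rad/s
For an in-line slider-crank, x = r cosθ + √(L² − r² sin²θ), so v = −rω sinθ·[1 + r cosθ/√(L² − r² sin²θ)].
With r = 0.0262 m, L = 0.0658 m, θ = 118.3°: √(L² − r² sin²θ) = 0.061624 m.
v = −0.0262·305.8·0.88048·[1 + 0.0262·-0.47409/0.061624] = -5.6332 m/s.
|v| = 5.6332 m/s.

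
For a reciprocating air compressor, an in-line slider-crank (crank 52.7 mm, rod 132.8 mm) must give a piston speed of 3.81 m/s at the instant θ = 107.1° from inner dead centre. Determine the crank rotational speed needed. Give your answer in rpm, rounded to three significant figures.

827

For an in-line slider-crank, |v_piston| = rω|sinθ|·[1 + r cosθ/√(L² − r² sin²θ)].
With r = 0.0527 m, L = 0.1328 m, θ = 107.1°: the bracketed kinematic factor |dx/dθ| = 0.044018 m.
ω = v/|dx/dθ| = 3.81/0.044018 = 86.555 rad/s.
N = 60ω/(2π) = 826.54 rpm.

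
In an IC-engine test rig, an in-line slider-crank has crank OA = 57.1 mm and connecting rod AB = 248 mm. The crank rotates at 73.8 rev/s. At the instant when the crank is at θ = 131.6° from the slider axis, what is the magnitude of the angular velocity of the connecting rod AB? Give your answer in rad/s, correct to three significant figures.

ω = 463.7 rad/s (converted from 73.8 rev/s).
The rod makes angle φ with the slider axis where L sinφ = r sinθ; differentiating, L cosφ·φ̇ = r ω cosθ.
L cosφ = √(L² − r² sin²θ) = 0.2443 m.
|ω_rod| = r ω |cosθ| / √(L² − r² sin²θ) = 0.0571·463.7·0.66393/0.2443 = 71.957 rad/s.

72.0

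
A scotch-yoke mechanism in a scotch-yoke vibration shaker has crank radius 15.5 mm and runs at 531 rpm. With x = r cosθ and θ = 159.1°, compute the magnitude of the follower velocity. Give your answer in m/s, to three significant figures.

ω = 55.61 rad/s (from 531 rpm).
x = r cosθ ⇒ ẋ = −rω sinθ.
|v| = rω|sinθ| = 0.0155·55.61·|sin 159.1°| = 0.30747 m/s.

0.307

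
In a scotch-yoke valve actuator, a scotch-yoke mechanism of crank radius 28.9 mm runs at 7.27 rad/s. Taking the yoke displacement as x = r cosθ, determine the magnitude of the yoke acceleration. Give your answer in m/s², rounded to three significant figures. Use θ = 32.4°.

1.29

ω = 7.27 rad/s
x = r cosθ ⇒ ẍ = −rω² cosθ (ω constant).
|a| = rω²|cosθ| = 0.0289·(7.27)²·|cos 32.4°| = 1.2897 m/s².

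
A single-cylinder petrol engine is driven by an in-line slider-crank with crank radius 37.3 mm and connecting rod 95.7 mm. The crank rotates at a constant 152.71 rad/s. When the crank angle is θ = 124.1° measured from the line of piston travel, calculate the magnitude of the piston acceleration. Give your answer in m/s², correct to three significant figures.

608

ω = 152.7 rad/s
x(θ) = r cosθ + √(L² − r² sin²θ); with ω constant, a = ω²·d²x/dθ².
d²x/dθ² = −r cosθ − r²(cos2θ)/√u − r⁴ sin²2θ/(4u^{3/2}),  u = L² − r² sin²θ = 0.0082045 m².
Substituting r = 0.0373 m, L = 0.0957 m, θ = 124.1°: d²x/dθ² = +0.026055 m.
a = ω²·d²x/dθ² = (152.7)²·(+0.026055) = +607.6 m/s²;  |a| = 607.6 m/s².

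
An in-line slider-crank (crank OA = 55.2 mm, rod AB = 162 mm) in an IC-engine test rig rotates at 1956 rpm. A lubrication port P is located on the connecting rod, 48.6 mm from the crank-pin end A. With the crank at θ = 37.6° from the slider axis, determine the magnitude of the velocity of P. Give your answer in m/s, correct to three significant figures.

ω = 204.8 rad/s.  Crank-pin speed |V_A| = rω = 11.307 m/s, perpendicular to OA.
Rod angle: sinφ = −(r/L) sinθ ⇒ φ = -11.999°; ω_rod = −rω cosθ/√(L²−r²sin²θ) = -56.533 rad/s.
V_P = V_A + ω_rod × AP, with AP = 0.0486 m along the rod.
Components: V_Px = −rω sinθ − a·ω_rod·sinφ = -7.4699 m/s;  V_Py = rω cosθ + a·ω_rod·cosφ = +6.2707 m/s.
|V_P| = √(V_Px² + V_Py²) = 9.7531 m/s.

9.75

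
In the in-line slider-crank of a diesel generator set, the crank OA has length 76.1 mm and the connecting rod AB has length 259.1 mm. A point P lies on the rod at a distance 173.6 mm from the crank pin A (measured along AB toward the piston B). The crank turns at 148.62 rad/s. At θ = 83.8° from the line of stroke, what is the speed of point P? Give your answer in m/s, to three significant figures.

ω = 148.6 rad/s.  Crank-pin speed |V_A| = rω = 11.31 m/s, perpendicular to OA.
Rod angle: sinφ = −(r/L) sinθ ⇒ φ = -16.977°; ω_rod = −rω cosθ/√(L²−r²sin²θ) = -4.9291 rad/s.
V_P = V_A + ω_rod × AP, with AP = 0.1736 m along the rod.
Components: V_Px = −rω sinθ − a·ω_rod·sinφ = -11.494 m/s;  V_Py = rω cosθ + a·ω_rod·cosφ = +0.40307 m/s.
|V_P| = √(V_Px² + V_Py²) = 11.501 m/s.

11.5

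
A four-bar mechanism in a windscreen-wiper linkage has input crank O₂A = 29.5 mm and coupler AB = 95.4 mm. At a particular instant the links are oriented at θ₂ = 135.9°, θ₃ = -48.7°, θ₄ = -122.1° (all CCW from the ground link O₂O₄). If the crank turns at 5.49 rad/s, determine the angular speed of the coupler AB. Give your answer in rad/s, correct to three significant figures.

1.73

ω₂ = 5.49 rad/s
Differentiating the loop-closure r₂e^{iθ₂}+r₃e^{iθ₃}=r₁+r₄e^{iθ₄} gives r₂ω₂e^{iθ₂}+r₃ω₃e^{iθ₃}=r₄ω₄e^{iθ₄}.
Eliminating the other unknown: ω₃ = r₂ω₂ sin(θ₄−θ₂) / [r₃ sin(θ₃−θ₄)].
Numerator sine = +0.97815; denominator sine = +0.95832.
Result = 0.0295·5.49·(+0.97815) / (0.0954·(+0.95832)) = +1.7328 rad/s; magnitude 1.7328 rad/s.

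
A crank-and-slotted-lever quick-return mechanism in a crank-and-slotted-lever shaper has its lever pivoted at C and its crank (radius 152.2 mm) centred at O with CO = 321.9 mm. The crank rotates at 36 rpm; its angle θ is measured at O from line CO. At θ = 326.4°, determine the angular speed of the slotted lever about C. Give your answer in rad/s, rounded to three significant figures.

1.16

ω = 3.77 rad/s (from 36 rpm).
Crank pin A relative to C: A = (d + r cosθ, r sinθ); lever angle φ = atan2(r sinθ, d + r cosθ).
Differentiating tanφ: φ̇ = rω(d cosθ + r)/(d² + r² + 2dr cosθ).
d² + r² + 2dr cosθ = |CA|² = 0.208399 m²;  d cosθ + r = +0.42032 m.
|ω_lever| = |0.1522·3.77·+0.42032| / 0.208399 = 1.1572 rad/s.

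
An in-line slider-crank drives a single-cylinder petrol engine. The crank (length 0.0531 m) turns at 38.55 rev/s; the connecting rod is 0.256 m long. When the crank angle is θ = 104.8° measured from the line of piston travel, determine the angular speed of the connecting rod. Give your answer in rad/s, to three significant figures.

13.1

ω = 242.2 rad/s (converted from 38.55 rev/s).
The rod makes angle φ with the slider axis where L sinφ = r sinθ; differentiating, L cosφ·φ̇ = r ω cosθ.
L cosφ = √(L² − r² sin²θ) = 0.2508 m.
|ω_rod| = r ω |cosθ| / √(L² − r² sin²θ) = 0.0531·242.2·0.25545/0.2508 = 13.1 rad/s.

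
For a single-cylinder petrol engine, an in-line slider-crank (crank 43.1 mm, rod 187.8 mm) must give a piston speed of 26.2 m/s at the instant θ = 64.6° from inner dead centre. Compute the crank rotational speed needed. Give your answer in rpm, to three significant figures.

For an in-line slider-crank, |v_piston| = rω|sinθ|·[1 + r cosθ/√(L² − r² sin²θ)].
With r = 0.0431 m, L = 0.1878 m, θ = 64.6°: the bracketed kinematic factor |dx/dθ| = 0.042852 m.
ω = v/|dx/dθ| = 26.2/0.042852 = 611.41 rad/s.
N = 60ω/(2π) = 5838.6 rpm.

5840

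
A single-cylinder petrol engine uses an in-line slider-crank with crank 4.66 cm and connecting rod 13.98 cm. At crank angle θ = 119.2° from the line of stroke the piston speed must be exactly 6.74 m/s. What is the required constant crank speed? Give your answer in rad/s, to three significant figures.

200

For an in-line slider-crank, |v_piston| = rω|sinθ|·[1 + r cosθ/√(L² − r² sin²θ)].
With r = 0.0466 m, L = 0.1398 m, θ = 119.2°: the bracketed kinematic factor |dx/dθ| = 0.033764 m.
ω = v/|dx/dθ| = 6.74/0.033764 = 199.62 rad/s.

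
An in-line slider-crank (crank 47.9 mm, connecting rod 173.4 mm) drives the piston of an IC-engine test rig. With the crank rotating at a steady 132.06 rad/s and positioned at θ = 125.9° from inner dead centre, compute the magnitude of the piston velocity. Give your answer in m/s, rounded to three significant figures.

ω = 132.1 rad/s
For an in-line slider-crank, x = r cosθ + √(L² − r² sin²θ), so v = −rω sinθ·[1 + r cosθ/√(L² − r² sin²θ)].
With r = 0.0479 m, L = 0.1734 m, θ = 125.9°: √(L² − r² sin²θ) = 0.169 m.
v = −0.0479·132.1·0.81004·[1 + 0.0479·-0.58637/0.169] = -4.2725 m/s.
|v| = 4.2725 m/s.

4.27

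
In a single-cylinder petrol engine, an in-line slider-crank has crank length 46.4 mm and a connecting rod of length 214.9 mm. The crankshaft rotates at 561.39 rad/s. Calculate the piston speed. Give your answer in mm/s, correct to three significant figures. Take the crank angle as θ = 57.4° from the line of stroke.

ω = 561.4 rad/s
For an in-line slider-crank, x = r cosθ + √(L² − r² sin²θ), so v = −rω sinθ·[1 + r cosθ/√(L² − r² sin²θ)].
With r = 0.0464 m, L = 0.2149 m, θ = 57.4°: √(L² − r² sin²θ) = 0.21131 m.
v = −0.0464·561.4·0.84245·[1 + 0.0464·0.53877/0.21131] = -24.541 m/s.
|v| = 24.541 m/s = 24541 mm/s.

24500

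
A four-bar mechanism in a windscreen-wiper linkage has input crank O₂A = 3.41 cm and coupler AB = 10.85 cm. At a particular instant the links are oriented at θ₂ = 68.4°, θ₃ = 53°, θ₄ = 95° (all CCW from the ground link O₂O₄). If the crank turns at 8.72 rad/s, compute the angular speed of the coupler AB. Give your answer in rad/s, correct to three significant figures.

ω₂ = 8.72 rad/s
Differentiating the loop-closure r₂e^{iθ₂}+r₃e^{iθ₃}=r₁+r₄e^{iθ₄} gives r₂ω₂e^{iθ₂}+r₃ω₃e^{iθ₃}=r₄ω₄e^{iθ₄}.
Eliminating the other unknown: ω₃ = r₂ω₂ sin(θ₄−θ₂) / [r₃ sin(θ₃−θ₄)].
Numerator sine = +0.44776; denominator sine = -0.66913.
Result = 0.0341·8.72·(+0.44776) / (0.1085·(-0.66913)) = -1.8339 rad/s; magnitude 1.8339 rad/s.

1.83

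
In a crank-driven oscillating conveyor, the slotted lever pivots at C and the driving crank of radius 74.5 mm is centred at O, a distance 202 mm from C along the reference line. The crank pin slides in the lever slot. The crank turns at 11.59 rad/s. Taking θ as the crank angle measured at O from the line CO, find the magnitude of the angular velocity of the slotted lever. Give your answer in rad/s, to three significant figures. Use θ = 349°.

ω = 11.59 rad/s
Crank pin A relative to C: A = (d + r cosθ, r sinθ); lever angle φ = atan2(r sinθ, d + r cosθ).
Differentiating tanφ: φ̇ = rω(d cosθ + r)/(d² + r² + 2dr cosθ).
d² + r² + 2dr cosθ = |CA|² = 0.0758993 m²;  d cosθ + r = +0.27279 m.
|ω_lever| = |0.0745·11.59·+0.27279| / 0.0758993 = 3.1033 rad/s.

3.10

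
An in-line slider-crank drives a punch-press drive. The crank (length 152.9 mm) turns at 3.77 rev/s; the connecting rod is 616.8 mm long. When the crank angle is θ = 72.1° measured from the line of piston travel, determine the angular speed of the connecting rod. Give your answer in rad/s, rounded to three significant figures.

ω = 23.69 rad/s (converted from 3.77 rev/s).
The rod makes angle φ with the slider axis where L sinφ = r sinθ; differentiating, L cosφ·φ̇ = r ω cosθ.
L cosφ = √(L² − r² sin²θ) = 0.59939 m.
|ω_rod| = r ω |cosθ| / √(L² − r² sin²θ) = 0.1529·23.69·0.30736/0.59939 = 1.8572 rad/s.

1.86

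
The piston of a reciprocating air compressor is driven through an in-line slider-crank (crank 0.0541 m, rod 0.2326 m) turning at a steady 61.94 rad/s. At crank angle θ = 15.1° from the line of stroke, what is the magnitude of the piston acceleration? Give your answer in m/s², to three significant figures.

242

ω = 61.94 rad/s
x(θ) = r cosθ + √(L² − r² sin²θ); with ω constant, a = ω²·d²x/dθ².
d²x/dθ² = −r cosθ − r²(cos2θ)/√u − r⁴ sin²2θ/(4u^{3/2}),  u = L² − r² sin²θ = 0.0539041 m².
Substituting r = 0.0541 m, L = 0.2326 m, θ = 15.1°: d²x/dθ² = -0.063171 m.
a = ω²·d²x/dθ² = (61.94)²·(-0.063171) = -242.36 m/s²;  |a| = 242.36 m/s².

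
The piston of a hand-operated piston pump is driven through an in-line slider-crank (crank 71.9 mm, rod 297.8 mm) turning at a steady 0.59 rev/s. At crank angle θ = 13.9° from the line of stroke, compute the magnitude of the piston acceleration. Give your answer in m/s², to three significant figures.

ω = 2π·0.59 = 3.707 rad/s
x(θ) = r cosθ + √(L² − r² sin²θ); with ω constant, a = ω²·d²x/dθ².
d²x/dθ² = −r cosθ − r²(cos2θ)/√u − r⁴ sin²2θ/(4u^{3/2}),  u = L² − r² sin²θ = 0.0883865 m².
Substituting r = 0.0719 m, L = 0.2978 m, θ = 13.9°: d²x/dθ² = -0.085231 m.
a = ω²·d²x/dθ² = (3.707)²·(-0.085231) = -1.1713 m/s²;  |a| = 1.1713 m/s².

1.17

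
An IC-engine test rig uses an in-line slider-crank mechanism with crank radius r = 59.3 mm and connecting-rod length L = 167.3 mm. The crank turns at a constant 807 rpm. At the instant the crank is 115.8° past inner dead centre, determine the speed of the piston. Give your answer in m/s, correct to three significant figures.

ω = 2π·807/60 = 84.51 rad/s
For an in-line slider-crank, x = r cosθ + √(L² − r² sin²θ), so v = −rω sinθ·[1 + r cosθ/√(L² − r² sin²θ)].
With r = 0.0593 m, L = 0.1673 m, θ = 115.8°: √(L² − r² sin²θ) = 0.15855 m.
v = −0.0593·84.51·0.90032·[1 + 0.0593·-0.43523/0.15855] = -3.7774 m/s.
|v| = 3.7774 m/s.

3.78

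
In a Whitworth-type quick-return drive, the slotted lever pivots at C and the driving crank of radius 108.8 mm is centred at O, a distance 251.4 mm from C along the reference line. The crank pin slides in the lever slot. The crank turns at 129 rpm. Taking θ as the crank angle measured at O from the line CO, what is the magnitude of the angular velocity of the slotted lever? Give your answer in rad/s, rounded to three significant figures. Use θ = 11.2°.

4.06

ω = 13.51 rad/s (from 129 rpm).
Crank pin A relative to C: A = (d + r cosθ, r sinθ); lever angle φ = atan2(r sinθ, d + r cosθ).
Differentiating tanφ: φ̇ = rω(d cosθ + r)/(d² + r² + 2dr cosθ).
d² + r² + 2dr cosθ = |CA|² = 0.128702 m²;  d cosθ + r = +0.35541 m.
|ω_lever| = |0.1088·13.51·+0.35541| / 0.128702 = 4.0588 rad/s.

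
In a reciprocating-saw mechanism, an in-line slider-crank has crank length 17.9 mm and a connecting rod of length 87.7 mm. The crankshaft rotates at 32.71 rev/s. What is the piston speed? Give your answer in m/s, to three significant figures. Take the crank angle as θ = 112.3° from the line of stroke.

ω = 2π·32.7 = 205.5 rad/s
For an in-line slider-crank, x = r cosθ + √(L² − r² sin²θ), so v = −rω sinθ·[1 + r cosθ/√(L² − r² sin²θ)].
With r = 0.0179 m, L = 0.0877 m, θ = 112.3°: √(L² − r² sin²θ) = 0.086122 m.
v = −0.0179·205.5·0.92521·[1 + 0.0179·-0.37946/0.086122] = -3.1353 m/s.
|v| = 3.1353 m/s.

3.14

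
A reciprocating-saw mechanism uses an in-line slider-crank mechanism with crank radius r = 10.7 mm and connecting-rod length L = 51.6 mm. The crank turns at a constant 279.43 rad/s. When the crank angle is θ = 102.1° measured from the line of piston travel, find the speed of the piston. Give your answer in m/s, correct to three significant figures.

ω = 279.4 rad/s
For an in-line slider-crank, x = r cosθ + √(L² − r² sin²θ), so v = −rω sinθ·[1 + r cosθ/√(L² − r² sin²θ)].
With r = 0.0107 m, L = 0.0516 m, θ = 102.1°: √(L² − r² sin²θ) = 0.050528 m.
v = −0.0107·279.4·0.97778·[1 + 0.0107·-0.20962/0.050528] = -2.7937 m/s.
|v| = 2.7937 m/s.

2.79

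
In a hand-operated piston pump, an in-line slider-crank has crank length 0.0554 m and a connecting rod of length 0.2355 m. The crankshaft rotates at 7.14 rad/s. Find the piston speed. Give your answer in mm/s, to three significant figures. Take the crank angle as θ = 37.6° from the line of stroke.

ω = 7.14 rad/s
For an in-line slider-crank, x = r cosθ + √(L² − r² sin²θ), so v = −rω sinθ·[1 + r cosθ/√(L² − r² sin²θ)].
With r = 0.0554 m, L = 0.2355 m, θ = 37.6°: √(L² − r² sin²θ) = 0.23306 m.
v = −0.0554·7.14·0.61015·[1 + 0.0554·0.79229/0.23306] = -0.2868 m/s.
|v| = 0.2868 m/s = 286.8 mm/s.

287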